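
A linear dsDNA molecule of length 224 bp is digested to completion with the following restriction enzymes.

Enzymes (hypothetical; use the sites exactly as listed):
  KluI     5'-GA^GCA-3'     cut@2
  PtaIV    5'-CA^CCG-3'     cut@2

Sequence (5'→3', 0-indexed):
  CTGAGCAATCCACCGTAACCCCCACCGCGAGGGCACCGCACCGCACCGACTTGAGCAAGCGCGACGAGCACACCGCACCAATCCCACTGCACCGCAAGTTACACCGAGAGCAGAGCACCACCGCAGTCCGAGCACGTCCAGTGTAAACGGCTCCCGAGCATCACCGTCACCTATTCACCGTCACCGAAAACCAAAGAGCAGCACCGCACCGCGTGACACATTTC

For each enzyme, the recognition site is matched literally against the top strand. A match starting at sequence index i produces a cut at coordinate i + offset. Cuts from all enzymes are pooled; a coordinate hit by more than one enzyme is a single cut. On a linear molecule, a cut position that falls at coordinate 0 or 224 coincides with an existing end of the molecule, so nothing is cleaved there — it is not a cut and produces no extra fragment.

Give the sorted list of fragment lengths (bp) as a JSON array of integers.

Scan for sites:
  KluI (GAGCA, off=2): starts [2, 52, 65, 107, 112, 129, 155, 195] → cuts [4, 54, 67, 109, 114, 131, 157, 197]
  PtaIV (CACCG, off=2): starts [10, 22, 33, 38, 43, 70, 89, 101, 118, 161, 175, 181, 201, 206] → cuts [12, 24, 35, 40, 45, 72, 91, 103, 120, 163, 177, 183, 203, 208]

All cut coordinates (distinct, sorted): [4, 12, 24, 35, 40, 45, 54, 67, 72, 91, 103, 109, 114, 120, 131, 157, 163, 177, 183, 197, 203, 208]

Fragment lengths:
  [0,4): 4 bp
  [4,12): 8 bp
  [12,24): 12 bp
  [24,35): 11 bp
  [35,40): 5 bp
  [40,45): 5 bp
  [45,54): 9 bp
  [54,67): 13 bp
  [67,72): 5 bp
  [72,91): 19 bp
  [91,103): 12 bp
  [103,109): 6 bp
  [109,114): 5 bp
  [114,120): 6 bp
  [120,131): 11 bp
  [131,157): 26 bp
  [157,163): 6 bp
  [163,177): 14 bp
  [177,183): 6 bp
  [183,197): 14 bp
  [197,203): 6 bp
  [203,208): 5 bp
  [208,224): 16 bp

[4,5,5,5,5,5,6,6,6,6,6,8,9,11,11,12,12,13,14,14,16,19,26]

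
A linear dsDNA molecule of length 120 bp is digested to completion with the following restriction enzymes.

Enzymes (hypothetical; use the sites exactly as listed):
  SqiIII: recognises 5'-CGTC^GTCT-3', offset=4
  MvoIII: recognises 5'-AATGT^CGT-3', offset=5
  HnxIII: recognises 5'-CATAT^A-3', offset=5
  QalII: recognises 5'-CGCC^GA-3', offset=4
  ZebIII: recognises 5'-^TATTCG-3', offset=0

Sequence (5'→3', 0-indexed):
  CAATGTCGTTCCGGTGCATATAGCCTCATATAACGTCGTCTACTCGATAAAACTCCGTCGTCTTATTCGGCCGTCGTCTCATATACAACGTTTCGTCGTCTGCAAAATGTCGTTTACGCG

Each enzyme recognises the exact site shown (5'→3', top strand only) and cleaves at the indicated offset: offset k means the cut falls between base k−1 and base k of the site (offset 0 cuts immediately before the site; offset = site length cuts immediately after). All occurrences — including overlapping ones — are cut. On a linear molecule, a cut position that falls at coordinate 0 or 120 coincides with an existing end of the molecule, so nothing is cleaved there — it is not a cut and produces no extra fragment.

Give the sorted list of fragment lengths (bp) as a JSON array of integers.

[4,6,6,9,10,10,12,13,13,15,22]

Scan for sites:
  SqiIII CGTCGTCT/4: at [33, 55, 71, 93] ⇒ [37, 59, 75, 97]
  MvoIII AATGTCGT/5: at [1, 105] ⇒ [6, 110]
  HnxIII CATATA/5: at [16, 26, 79] ⇒ [21, 31, 84]
  QalII (CGCCGA, off=4): no sites
  ZebIII TATTCG/0: at [63] ⇒ [63]

All cut coordinates (distinct, sorted): [6, 21, 31, 37, 59, 63, 75, 84, 97, 110]

Fragments:
  [0,6): 6 bp
  [6,21): 15 bp
  [21,31): 10 bp
  [31,37): 6 bp
  [37,59): 22 bp
  [59,63): 4 bp
  [63,75): 12 bp
  [75,84): 9 bp
  [84,97): 13 bp
  [97,110): 13 bp
  [110,120): 10 bp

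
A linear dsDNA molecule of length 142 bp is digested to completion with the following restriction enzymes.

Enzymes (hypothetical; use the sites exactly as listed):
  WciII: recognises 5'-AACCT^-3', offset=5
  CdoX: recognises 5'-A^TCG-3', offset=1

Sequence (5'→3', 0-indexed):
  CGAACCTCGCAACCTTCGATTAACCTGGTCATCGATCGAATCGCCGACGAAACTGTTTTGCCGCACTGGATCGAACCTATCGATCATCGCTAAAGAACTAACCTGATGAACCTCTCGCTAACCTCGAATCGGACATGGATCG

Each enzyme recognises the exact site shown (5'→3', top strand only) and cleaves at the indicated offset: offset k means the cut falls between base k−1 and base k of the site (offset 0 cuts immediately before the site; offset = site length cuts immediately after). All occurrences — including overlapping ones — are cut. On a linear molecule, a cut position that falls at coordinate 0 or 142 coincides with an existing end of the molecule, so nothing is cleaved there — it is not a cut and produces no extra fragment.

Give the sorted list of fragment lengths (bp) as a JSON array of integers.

[1,3,4,4,5,5,7,7,8,8,9,11,11,11,18,30]

Scan for sites:
  WciII (AACCT, off=5): starts [2, 10, 21, 73, 99, 108, 119] → cuts [7, 15, 26, 78, 104, 113, 124]
  CdoX (ATCG, off=1): starts [30, 34, 39, 69, 78, 85, 127, 138] → cuts [31, 35, 40, 70, 79, 86, 128, 139]

Pooled cuts: [7, 15, 26, 31, 35, 40, 70, 78, 79, 86, 104, 113, 124, 128, 139]

Fragment lengths:
  [0,7): 7 bp
  [7,15): 8 bp
  [15,26): 11 bp
  [26,31): 5 bp
  [31,35): 4 bp
  [35,40): 5 bp
  [40,70): 30 bp
  [70,78): 8 bp
  [78,79): 1 bp
  [79,86): 7 bp
  [86,104): 18 bp
  [104,113): 9 bp
  [113,124): 11 bp
  [124,128): 4 bp
  [128,139): 11 bp
  [139,142): 3 bp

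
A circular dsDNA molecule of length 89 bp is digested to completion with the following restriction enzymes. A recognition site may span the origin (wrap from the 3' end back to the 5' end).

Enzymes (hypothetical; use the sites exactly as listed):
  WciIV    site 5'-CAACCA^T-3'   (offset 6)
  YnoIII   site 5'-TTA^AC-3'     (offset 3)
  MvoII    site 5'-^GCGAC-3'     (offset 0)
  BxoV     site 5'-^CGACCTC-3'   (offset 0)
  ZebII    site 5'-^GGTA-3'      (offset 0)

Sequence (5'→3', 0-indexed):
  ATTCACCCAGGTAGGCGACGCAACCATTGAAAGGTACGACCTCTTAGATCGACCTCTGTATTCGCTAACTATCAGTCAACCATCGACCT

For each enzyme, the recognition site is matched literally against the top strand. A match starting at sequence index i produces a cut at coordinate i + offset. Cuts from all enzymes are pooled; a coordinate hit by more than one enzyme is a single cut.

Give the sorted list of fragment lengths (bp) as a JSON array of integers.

[4,5,6,12,13,16,33]

Site scan:
  WciIV CAACCAT/6: at [20, 76] ⇒ [26, 82]
  YnoIII (TTAAC, off=3): no sites
  MvoII GCGAC/0: at [14] ⇒ [14]
  BxoV CGACCTC/0: at [36, 49] ⇒ [36, 49]
  ZebII GGTA/0: at [9, 32] ⇒ [9, 32]

Pooled cuts: [9, 14, 26, 32, 36, 49, 82]

Fragment lengths:
  9→14: 5 bp
  14→26: 12 bp
  26→32: 6 bp
  32→36: 4 bp
  36→49: 13 bp
  49→82: 33 bp
  82→9 (wrap): 89-82+9 = 16 bp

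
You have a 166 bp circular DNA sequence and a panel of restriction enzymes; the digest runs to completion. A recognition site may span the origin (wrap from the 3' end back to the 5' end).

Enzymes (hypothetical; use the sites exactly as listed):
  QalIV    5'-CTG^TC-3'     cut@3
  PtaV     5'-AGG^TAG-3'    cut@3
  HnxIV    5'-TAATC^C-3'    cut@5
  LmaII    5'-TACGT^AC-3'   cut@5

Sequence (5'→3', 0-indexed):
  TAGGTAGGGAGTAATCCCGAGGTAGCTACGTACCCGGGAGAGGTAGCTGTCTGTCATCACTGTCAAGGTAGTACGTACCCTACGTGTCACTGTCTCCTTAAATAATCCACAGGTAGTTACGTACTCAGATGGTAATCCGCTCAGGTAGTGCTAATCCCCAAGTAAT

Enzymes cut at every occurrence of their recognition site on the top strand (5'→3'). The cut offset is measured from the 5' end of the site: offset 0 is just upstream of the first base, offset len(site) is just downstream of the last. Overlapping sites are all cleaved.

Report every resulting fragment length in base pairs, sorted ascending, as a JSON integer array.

[4,6,6,6,6,8,8,9,9,9,11,12,12,14,15,15,16]

Per-enzyme occurrences:
  QalIV CTGTC/3: at [46, 50, 59, 89] ⇒ [49, 53, 62, 92]
  PtaV AGGTAG/3: at [1, 19, 40, 65, 110, 142] ⇒ [4, 22, 43, 68, 113, 145]
  HnxIV TAATCC/5: at [11, 102, 132, 151] ⇒ [16, 107, 137, 156]
  LmaII TACGTAC/5: at [26, 71, 117] ⇒ [31, 76, 122]

Pooled cuts: [4, 16, 22, 31, 43, 49, 53, 62, 68, 76, 92, 107, 113, 122, 137, 145, 156]

Fragment lengths:
  4→16: 12 bp
  16→22: 6 bp
  22→31: 9 bp
  31→43: 12 bp
  43→49: 6 bp
  49→53: 4 bp
  53→62: 9 bp
  62→68: 6 bp
  68→76: 8 bp
  76→92: 16 bp
  92→107: 15 bp
  107→113: 6 bp
  113→122: 9 bp
  122→137: 15 bp
  137→145: 8 bp
  145→156: 11 bp
  156→4 (wrap): 166-156+4 = 14 bp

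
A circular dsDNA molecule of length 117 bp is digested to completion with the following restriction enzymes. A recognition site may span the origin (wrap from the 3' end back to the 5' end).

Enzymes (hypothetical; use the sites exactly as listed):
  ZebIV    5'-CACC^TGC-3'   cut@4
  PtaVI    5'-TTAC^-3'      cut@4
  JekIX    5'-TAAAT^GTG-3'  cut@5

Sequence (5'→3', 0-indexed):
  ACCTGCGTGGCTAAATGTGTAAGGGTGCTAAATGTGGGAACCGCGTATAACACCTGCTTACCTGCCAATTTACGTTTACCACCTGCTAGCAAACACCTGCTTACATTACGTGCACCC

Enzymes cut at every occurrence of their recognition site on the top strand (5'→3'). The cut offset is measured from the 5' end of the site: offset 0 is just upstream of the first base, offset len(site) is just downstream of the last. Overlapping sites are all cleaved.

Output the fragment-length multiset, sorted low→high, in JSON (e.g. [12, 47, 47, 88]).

Per-enzyme occurrences:
  ZebIV (CACCTGC, off=4): starts [50, 79, 93, 116] → cuts [3, 54, 83, 97]
  PtaVI (TTAC, off=4): starts [57, 69, 75, 100, 105] → cuts [61, 73, 79, 104, 109]
  JekIX (TAAATGTG, off=5): starts [11, 28] → cuts [16, 33]

Pooled cuts: [3, 16, 33, 54, 61, 73, 79, 83, 97, 104, 109]

Fragment lengths:
  3→16: 13 bp
  16→33: 17 bp
  33→54: 21 bp
  54→61: 7 bp
  61→73: 12 bp
  73→79: 6 bp
  79→83: 4 bp
  83→97: 14 bp
  97→104: 7 bp
  104→109: 5 bp
  109→3 (wrap): 117-109+3 = 11 bp

[4,5,6,7,7,11,12,13,14,17,21]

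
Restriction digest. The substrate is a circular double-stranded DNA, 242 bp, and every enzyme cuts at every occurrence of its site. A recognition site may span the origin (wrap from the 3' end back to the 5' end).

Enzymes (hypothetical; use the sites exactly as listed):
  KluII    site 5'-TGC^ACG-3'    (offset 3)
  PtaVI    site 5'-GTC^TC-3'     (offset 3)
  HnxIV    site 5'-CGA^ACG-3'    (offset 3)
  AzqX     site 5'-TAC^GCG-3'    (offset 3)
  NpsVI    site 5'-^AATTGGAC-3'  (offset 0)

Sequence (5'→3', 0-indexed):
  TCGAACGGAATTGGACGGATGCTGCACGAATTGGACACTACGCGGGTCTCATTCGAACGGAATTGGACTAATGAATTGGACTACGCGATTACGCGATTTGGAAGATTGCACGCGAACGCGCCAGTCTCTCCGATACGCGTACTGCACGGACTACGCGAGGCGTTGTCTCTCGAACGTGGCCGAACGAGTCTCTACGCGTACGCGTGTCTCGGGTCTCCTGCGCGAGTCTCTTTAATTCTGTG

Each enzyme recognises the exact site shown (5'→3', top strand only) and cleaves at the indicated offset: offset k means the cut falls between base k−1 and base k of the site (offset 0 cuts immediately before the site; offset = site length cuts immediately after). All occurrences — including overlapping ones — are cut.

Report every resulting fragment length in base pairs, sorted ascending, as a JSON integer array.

[3,4,4,5,6,6,6,7,7,7,7,8,8,9,9,10,10,11,11,13,13,13,13,17,17,18]

Per-enzyme occurrences:
  KluII (TGCACG, off=3): starts [22, 106, 142] → cuts [25, 109, 145]
  PtaVI (GTCTC, off=3): starts [45, 123, 164, 187, 205, 212, 225] → cuts [48, 126, 167, 190, 208, 215, 228]
  HnxIV (CGAACG, off=3): starts [1, 53, 112, 170, 180] → cuts [4, 56, 115, 173, 183]
  AzqX (TACGCG, off=3): starts [38, 81, 89, 133, 151, 192, 198] → cuts [41, 84, 92, 136, 154, 195, 201]
  NpsVI (AATTGGAC, off=0): starts [8, 28, 60, 73] → cuts [8, 28, 60, 73]

All cut coordinates (distinct, sorted): [4, 8, 25, 28, 41, 48, 56, 60, 73, 84, 92, 109, 115, 126, 136, 145, 154, 167, 173, 183, 190, 195, 201, 208, 215, 228]

Fragments:
  4→8: 4 bp
  8→25: 17 bp
  25→28: 3 bp
  28→41: 13 bp
  41→48: 7 bp
  48→56: 8 bp
  56→60: 4 bp
  60→73: 13 bp
  73→84: 11 bp
  84→92: 8 bp
  92→109: 17 bp
  109→115: 6 bp
  115→126: 11 bp
  126→136: 10 bp
  136→145: 9 bp
  145→154: 9 bp
  154→167: 13 bp
  167→173: 6 bp
  173→183: 10 bp
  183→190: 7 bp
  190→195: 5 bp
  195→201: 6 bp
  201→208: 7 bp
  208→215: 7 bp
  215→228: 13 bp
  228→4 (wrap): 242-228+4 = 18 bp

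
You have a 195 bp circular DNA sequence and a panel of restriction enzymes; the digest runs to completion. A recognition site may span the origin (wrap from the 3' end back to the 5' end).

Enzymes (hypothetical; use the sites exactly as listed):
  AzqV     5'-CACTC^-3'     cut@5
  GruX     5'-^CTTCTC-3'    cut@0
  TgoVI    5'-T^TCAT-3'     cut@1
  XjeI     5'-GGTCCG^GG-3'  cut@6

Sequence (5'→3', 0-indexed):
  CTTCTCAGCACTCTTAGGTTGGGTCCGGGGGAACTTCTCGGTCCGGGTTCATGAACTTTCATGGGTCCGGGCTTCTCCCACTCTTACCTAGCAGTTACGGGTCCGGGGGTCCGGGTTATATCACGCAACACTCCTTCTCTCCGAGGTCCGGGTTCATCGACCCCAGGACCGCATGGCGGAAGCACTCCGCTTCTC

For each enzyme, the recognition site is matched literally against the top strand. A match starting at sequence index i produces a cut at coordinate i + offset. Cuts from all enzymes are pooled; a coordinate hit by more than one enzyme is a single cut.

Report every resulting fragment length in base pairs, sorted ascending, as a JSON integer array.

Per-enzyme occurrences:
  AzqV (CACTC, off=5): starts [8, 78, 128, 182] → cuts [13, 83, 133, 187]
  GruX (CTTCTC, off=0): starts [0, 33, 71, 133, 189] → cuts [0, 33, 71, 133, 189]
  TgoVI (TTCAT, off=1): starts [47, 57, 152] → cuts [48, 58, 153]
  XjeI (GGTCCGGG, off=6): starts [21, 39, 63, 99, 107, 144] → cuts [27, 45, 69, 105, 113, 150]

Pooled cuts: [0, 13, 27, 33, 45, 48, 58, 69, 71, 83, 105, 113, 133, 150, 153, 187, 189]

Fragment lengths:
  0→13: 13 bp
  13→27: 14 bp
  27→33: 6 bp
  33→45: 12 bp
  45→48: 3 bp
  48→58: 10 bp
  58→69: 11 bp
  69→71: 2 bp
  71→83: 12 bp
  83→105: 22 bp
  105→113: 8 bp
  113→133: 20 bp
  133→150: 17 bp
  150→153: 3 bp
  153→187: 34 bp
  187→189: 2 bp
  189→0 (wrap): 195-189+0 = 6 bp

[2,2,3,3,6,6,8,10,11,12,12,13,14,17,20,22,34]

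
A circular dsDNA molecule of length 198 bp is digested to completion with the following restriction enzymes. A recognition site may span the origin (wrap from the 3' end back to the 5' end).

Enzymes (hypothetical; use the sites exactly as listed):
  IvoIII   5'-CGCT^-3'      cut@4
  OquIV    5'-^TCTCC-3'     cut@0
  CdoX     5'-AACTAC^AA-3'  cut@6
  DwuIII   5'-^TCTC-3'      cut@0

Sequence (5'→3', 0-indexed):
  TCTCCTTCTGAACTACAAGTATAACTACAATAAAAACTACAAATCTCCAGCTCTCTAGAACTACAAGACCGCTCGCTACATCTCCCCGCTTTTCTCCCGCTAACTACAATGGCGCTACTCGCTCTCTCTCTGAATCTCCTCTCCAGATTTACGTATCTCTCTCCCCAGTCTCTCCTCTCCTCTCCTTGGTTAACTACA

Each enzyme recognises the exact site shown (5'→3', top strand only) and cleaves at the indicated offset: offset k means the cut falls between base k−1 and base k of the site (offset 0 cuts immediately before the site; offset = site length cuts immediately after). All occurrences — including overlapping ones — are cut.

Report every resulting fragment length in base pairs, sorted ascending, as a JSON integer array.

[1,1,2,2,2,2,2,3,3,4,5,5,5,6,6,8,8,9,9,9,9,10,12,12,13,16,16,18]

Scan for sites:
  IvoIII (CGCT, off=4): starts [69, 73, 86, 97, 112, 119] → cuts [73, 77, 90, 101, 116, 123]
  OquIV (TCTCC, off=0): starts [0, 43, 80, 92, 134, 139, 159, 170, 175, 180] → cuts [0, 43, 80, 92, 134, 139, 159, 170, 175, 180]
  CdoX (AACTACAA, off=6): starts [10, 22, 34, 58, 101] → cuts [16, 28, 40, 64, 107]
  DwuIII (TCTC, off=0): starts [0, 43, 51, 80, 92, 122, 124, 126, 134, 139, 155, 157, 159, 168, 170, 175, 180] → cuts [0, 43, 51, 80, 92, 122, 124, 126, 134, 139, 155, 157, 159, 168, 170, 175, 180]

Pooled cuts: [0, 16, 28, 40, 43, 51, 64, 73, 77, 80, 90, 92, 101, 107, 116, 122, 123, 124, 126, 134, 139, 155, 157, 159, 168, 170, 175, 180]

Fragments:
  0→16: 16 bp
  16→28: 12 bp
  28→40: 12 bp
  40→43: 3 bp
  43→51: 8 bp
  51→64: 13 bp
  64→73: 9 bp
  73→77: 4 bp
  77→80: 3 bp
  80→90: 10 bp
  90→92: 2 bp
  92→101: 9 bp
  101→107: 6 bp
  107→116: 9 bp
  116→122: 6 bp
  122→123: 1 bp
  123→124: 1 bp
  124→126: 2 bp
  126→134: 8 bp
  134→139: 5 bp
  139→155: 16 bp
  155→157: 2 bp
  157→159: 2 bp
  159→168: 9 bp
  168→170: 2 bp
  170→175: 5 bp
  175→180: 5 bp
  180→0 (wrap): 198-180+0 = 18 bp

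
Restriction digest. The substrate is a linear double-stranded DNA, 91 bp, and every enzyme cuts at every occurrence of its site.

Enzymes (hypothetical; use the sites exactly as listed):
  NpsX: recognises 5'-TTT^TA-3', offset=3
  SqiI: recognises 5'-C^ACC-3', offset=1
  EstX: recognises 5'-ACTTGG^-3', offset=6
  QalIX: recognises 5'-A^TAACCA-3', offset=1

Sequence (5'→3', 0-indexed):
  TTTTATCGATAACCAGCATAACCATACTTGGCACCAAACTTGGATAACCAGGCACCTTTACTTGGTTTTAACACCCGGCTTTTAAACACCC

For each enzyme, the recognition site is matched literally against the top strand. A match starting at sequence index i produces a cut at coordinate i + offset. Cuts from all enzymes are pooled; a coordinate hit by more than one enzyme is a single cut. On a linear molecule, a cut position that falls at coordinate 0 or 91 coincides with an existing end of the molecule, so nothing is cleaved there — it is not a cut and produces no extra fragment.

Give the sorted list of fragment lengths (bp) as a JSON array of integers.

[1,1,3,3,4,4,5,6,9,9,10,11,12,13]

Scan for sites:
  NpsX (TTTTA, off=3): starts [0, 65, 79] → cuts [3, 68, 82]
  SqiI (CACC, off=1): starts [31, 52, 71, 86] → cuts [32, 53, 72, 87]
  EstX (ACTTGG, off=6): starts [25, 37, 59] → cuts [31, 43, 65]
  QalIX (ATAACCA, off=1): starts [8, 17, 43] → cuts [9, 18, 44]

All cut coordinates (distinct, sorted): [3, 9, 18, 31, 32, 43, 44, 53, 65, 68, 72, 82, 87]

Fragment lengths:
  [0,3): 3 bp
  [3,9): 6 bp
  [9,18): 9 bp
  [18,31): 13 bp
  [31,32): 1 bp
  [32,43): 11 bp
  [43,44): 1 bp
  [44,53): 9 bp
  [53,65): 12 bp
  [65,68): 3 bp
  [68,72): 4 bp
  [72,82): 10 bp
  [82,87): 5 bp
  [87,91): 4 bp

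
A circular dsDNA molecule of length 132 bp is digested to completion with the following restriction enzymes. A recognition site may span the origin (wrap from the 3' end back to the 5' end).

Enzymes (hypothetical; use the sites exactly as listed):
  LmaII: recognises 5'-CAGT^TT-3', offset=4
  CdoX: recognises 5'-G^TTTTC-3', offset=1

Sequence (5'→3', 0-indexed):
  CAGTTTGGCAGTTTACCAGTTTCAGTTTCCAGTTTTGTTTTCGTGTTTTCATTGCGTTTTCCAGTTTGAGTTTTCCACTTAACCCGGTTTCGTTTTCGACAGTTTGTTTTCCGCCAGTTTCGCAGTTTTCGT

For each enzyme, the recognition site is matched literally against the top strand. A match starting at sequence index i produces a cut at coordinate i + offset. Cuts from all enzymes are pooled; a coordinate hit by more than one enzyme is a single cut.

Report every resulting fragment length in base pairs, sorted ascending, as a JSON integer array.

Scan for sites:
  LmaII CAGTTT/4: at [0, 8, 16, 22, 29, 61, 99, 114, 122] ⇒ [4, 12, 20, 26, 33, 65, 103, 118, 126]
  CdoX GTTTTC/1: at [36, 44, 55, 69, 91, 105, 124] ⇒ [37, 45, 56, 70, 92, 106, 125]

All cut coordinates (distinct, sorted): [4, 12, 20, 26, 33, 37, 45, 56, 65, 70, 92, 103, 106, 118, 125, 126]

Fragments:
  4→12: 8 bp
  12→20: 8 bp
  20→26: 6 bp
  26→33: 7 bp
  33→37: 4 bp
  37→45: 8 bp
  45→56: 11 bp
  56→65: 9 bp
  65→70: 5 bp
  70→92: 22 bp
  92→103: 11 bp
  103→106: 3 bp
  106→118: 12 bp
  118→125: 7 bp
  125→126: 1 bp
  126→4 (wrap): 132-126+4 = 10 bp

[1,3,4,5,6,7,7,8,8,8,9,10,11,11,12,22]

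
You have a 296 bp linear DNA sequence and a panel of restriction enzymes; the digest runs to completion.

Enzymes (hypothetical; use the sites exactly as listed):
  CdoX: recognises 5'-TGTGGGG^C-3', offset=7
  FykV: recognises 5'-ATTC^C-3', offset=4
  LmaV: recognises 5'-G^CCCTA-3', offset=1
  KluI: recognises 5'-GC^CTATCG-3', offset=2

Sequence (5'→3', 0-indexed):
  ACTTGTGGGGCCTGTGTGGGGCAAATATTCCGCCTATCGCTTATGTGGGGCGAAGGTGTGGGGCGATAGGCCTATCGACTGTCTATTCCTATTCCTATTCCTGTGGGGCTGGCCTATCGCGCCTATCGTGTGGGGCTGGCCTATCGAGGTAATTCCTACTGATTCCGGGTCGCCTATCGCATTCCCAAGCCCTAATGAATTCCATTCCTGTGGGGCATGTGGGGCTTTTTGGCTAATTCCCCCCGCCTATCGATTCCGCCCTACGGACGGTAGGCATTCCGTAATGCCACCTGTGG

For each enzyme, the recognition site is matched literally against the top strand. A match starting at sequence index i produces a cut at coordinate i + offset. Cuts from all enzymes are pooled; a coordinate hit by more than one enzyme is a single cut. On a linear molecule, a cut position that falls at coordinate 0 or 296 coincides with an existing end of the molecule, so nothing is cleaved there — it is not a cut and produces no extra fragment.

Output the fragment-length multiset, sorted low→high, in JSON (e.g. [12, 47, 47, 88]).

[2,3,5,5,5,5,6,6,7,8,8,8,8,9,9,9,10,10,10,11,11,13,13,13,15,15,17,17,17,21]

Per-enzyme occurrences:
  CdoX (TGTGGGGC, off=7): starts [3, 14, 43, 56, 101, 128, 208, 217] → cuts [10, 21, 50, 63, 108, 135, 215, 224]
  FykV (ATTCC, off=4): starts [26, 84, 90, 96, 151, 161, 180, 198, 203, 235, 252, 275] → cuts [30, 88, 94, 100, 155, 165, 184, 202, 207, 239, 256, 279]
  LmaV (GCCCTA, off=1): starts [188, 257] → cuts [189, 258]
  KluI (GCCTATCG, off=2): starts [31, 69, 111, 120, 138, 171, 244] → cuts [33, 71, 113, 122, 140, 173, 246]

All cut coordinates (distinct, sorted): [10, 21, 30, 33, 50, 63, 71, 88, 94, 100, 108, 113, 122, 135, 140, 155, 165, 173, 184, 189, 202, 207, 215, 224, 239, 246, 256, 258, 279]

Fragment lengths:
  [0,10): 10 bp
  [10,21): 11 bp
  [21,30): 9 bp
  [30,33): 3 bp
  [33,50): 17 bp
  [50,63): 13 bp
  [63,71): 8 bp
  [71,88): 17 bp
  [88,94): 6 bp
  [94,100): 6 bp
  [100,108): 8 bp
  [108,113): 5 bp
  [113,122): 9 bp
  [122,135): 13 bp
  [135,140): 5 bp
  [140,155): 15 bp
  [155,165): 10 bp
  [165,173): 8 bp
  [173,184): 11 bp
  [184,189): 5 bp
  [189,202): 13 bp
  [202,207): 5 bp
  [207,215): 8 bp
  [215,224): 9 bp
  [224,239): 15 bp
  [239,246): 7 bp
  [246,256): 10 bp
  [256,258): 2 bp
  [258,279): 21 bp
  [279,296): 17 bp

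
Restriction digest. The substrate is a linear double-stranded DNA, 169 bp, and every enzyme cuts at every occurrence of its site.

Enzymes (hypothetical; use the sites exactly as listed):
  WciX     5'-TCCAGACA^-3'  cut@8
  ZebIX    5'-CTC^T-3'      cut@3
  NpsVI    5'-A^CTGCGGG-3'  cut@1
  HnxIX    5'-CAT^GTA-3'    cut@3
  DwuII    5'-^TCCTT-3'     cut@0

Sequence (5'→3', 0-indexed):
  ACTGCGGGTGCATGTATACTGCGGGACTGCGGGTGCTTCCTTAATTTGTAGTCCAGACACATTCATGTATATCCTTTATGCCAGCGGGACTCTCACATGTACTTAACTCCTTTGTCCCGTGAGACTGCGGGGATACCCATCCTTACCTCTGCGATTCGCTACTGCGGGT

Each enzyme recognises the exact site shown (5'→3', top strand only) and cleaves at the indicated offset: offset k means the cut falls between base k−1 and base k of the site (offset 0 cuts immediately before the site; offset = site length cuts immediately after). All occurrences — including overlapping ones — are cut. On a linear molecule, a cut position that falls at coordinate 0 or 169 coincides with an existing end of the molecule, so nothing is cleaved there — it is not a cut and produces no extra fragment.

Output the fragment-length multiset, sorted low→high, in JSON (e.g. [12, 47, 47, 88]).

Site scan:
  WciX (TCCAGACA, off=8): starts [51] → cuts [59]
  ZebIX (CTCT, off=3): starts [89, 146] → cuts [92, 149]
  NpsVI (ACTGCGGG, off=1): starts [0, 17, 25, 123, 160] → cuts [1, 18, 26, 124, 161]
  HnxIX (CATGTA, off=3): starts [10, 63, 95] → cuts [13, 66, 98]
  DwuII (TCCTT, off=0): starts [37, 71, 107, 139] → cuts [37, 71, 107, 139]

Pooled cuts: [1, 13, 18, 26, 37, 59, 66, 71, 92, 98, 107, 124, 139, 149, 161]

Fragments:
  [0,1): 1 bp
  [1,13): 12 bp
  [13,18): 5 bp
  [18,26): 8 bp
  [26,37): 11 bp
  [37,59): 22 bp
  [59,66): 7 bp
  [66,71): 5 bp
  [71,92): 21 bp
  [92,98): 6 bp
  [98,107): 9 bp
  [107,124): 17 bp
  [124,139): 15 bp
  [139,149): 10 bp
  [149,161): 12 bp
  [161,169): 8 bp

[1,5,5,6,7,8,8,9,10,11,12,12,15,17,21,22]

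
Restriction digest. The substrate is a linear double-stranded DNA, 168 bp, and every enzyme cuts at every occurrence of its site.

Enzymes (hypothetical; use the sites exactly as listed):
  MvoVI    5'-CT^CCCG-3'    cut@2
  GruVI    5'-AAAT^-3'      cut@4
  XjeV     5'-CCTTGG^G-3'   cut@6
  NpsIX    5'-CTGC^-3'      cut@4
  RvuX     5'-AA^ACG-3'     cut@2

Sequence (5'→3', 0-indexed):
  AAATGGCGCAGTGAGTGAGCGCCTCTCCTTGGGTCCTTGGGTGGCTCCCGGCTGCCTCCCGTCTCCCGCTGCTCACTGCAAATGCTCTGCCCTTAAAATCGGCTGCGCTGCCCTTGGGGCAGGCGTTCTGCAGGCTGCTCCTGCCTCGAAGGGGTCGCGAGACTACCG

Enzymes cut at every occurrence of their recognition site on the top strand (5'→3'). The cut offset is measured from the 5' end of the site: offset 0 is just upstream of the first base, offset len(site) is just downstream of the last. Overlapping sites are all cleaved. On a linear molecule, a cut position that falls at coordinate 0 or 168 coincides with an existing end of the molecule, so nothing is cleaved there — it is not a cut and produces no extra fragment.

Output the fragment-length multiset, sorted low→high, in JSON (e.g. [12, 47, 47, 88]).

Scan for sites:
  MvoVI CTCCCG/2: at [44, 55, 62] ⇒ [46, 57, 64]
  GruVI AAAT/4: at [0, 79, 95] ⇒ [4, 83, 99]
  XjeV CCTTGGG/6: at [26, 34, 111] ⇒ [32, 40, 117]
  NpsIX CTGC/4: at [51, 68, 75, 86, 102, 107, 127, 134, 140] ⇒ [55, 72, 79, 90, 106, 111, 131, 138, 144]
  RvuX (AAACG, off=2): no sites

All cut coordinates (distinct, sorted): [4, 32, 40, 46, 55, 57, 64, 72, 79, 83, 90, 99, 106, 111, 117, 131, 138, 144]

Fragment lengths:
  [0,4): 4 bp
  [4,32): 28 bp
  [32,40): 8 bp
  [40,46): 6 bp
  [46,55): 9 bp
  [55,57): 2 bp
  [57,64): 7 bp
  [64,72): 8 bp
  [72,79): 7 bp
  [79,83): 4 bp
  [83,90): 7 bp
  [90,99): 9 bp
  [99,106): 7 bp
  [106,111): 5 bp
  [111,117): 6 bp
  [117,131): 14 bp
  [131,138): 7 bp
  [138,144): 6 bp
  [144,168): 24 bp

[2,4,4,5,6,6,6,7,7,7,7,7,8,8,9,9,14,24,28]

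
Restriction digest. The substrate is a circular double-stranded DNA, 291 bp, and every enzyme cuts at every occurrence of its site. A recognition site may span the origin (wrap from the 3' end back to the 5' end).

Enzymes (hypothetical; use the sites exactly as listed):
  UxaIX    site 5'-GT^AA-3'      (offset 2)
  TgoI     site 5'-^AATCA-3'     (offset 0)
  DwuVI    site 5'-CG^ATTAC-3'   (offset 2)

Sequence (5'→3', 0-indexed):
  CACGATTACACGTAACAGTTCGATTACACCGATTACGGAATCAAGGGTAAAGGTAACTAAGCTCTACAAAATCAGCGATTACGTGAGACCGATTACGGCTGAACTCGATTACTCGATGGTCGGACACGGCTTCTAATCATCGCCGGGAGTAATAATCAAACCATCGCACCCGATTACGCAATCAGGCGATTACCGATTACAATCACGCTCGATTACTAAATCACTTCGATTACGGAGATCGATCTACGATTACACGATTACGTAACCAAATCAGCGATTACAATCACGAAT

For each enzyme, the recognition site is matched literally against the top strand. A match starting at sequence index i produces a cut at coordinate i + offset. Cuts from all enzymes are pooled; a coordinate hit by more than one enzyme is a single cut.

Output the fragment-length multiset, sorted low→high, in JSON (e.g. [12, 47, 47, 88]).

[3,5,5,5,6,7,7,7,7,7,7,7,8,8,8,9,9,9,9,10,10,11,14,15,16,16,19,20,27]

Site scan:
  UxaIX GTAA/2: at [11, 46, 52, 148, 261] ⇒ [13, 48, 54, 150, 263]
  TgoI AATCA/0: at [38, 69, 134, 153, 179, 200, 218, 268, 281, 288] ⇒ [38, 69, 134, 153, 179, 200, 218, 268, 281, 288]
  DwuVI CGATTAC/2: at [2, 20, 29, 75, 89, 105, 170, 186, 193, 209, 226, 246, 254, 274] ⇒ [4, 22, 31, 77, 91, 107, 172, 188, 195, 211, 228, 248, 256, 276]

Pooled cuts: [4, 13, 22, 31, 38, 48, 54, 69, 77, 91, 107, 134, 150, 153, 172, 179, 188, 195, 200, 211, 218, 228, 248, 256, 263, 268, 276, 281, 288]

Fragment lengths:
  4→13: 9 bp
  13→22: 9 bp
  22→31: 9 bp
  31→38: 7 bp
  38→48: 10 bp
  48→54: 6 bp
  54→69: 15 bp
  69→77: 8 bp
  77→91: 14 bp
  91→107: 16 bp
  107→134: 27 bp
  134→150: 16 bp
  150→153: 3 bp
  153→172: 19 bp
  172→179: 7 bp
  179→188: 9 bp
  188→195: 7 bp
  195→200: 5 bp
  200→211: 11 bp
  211→218: 7 bp
  218→228: 10 bp
  228→248: 20 bp
  248→256: 8 bp
  256→263: 7 bp
  263→268: 5 bp
  268→276: 8 bp
  276→281: 5 bp
  281→288: 7 bp
  288→4 (wrap): 291-288+4 = 7 bp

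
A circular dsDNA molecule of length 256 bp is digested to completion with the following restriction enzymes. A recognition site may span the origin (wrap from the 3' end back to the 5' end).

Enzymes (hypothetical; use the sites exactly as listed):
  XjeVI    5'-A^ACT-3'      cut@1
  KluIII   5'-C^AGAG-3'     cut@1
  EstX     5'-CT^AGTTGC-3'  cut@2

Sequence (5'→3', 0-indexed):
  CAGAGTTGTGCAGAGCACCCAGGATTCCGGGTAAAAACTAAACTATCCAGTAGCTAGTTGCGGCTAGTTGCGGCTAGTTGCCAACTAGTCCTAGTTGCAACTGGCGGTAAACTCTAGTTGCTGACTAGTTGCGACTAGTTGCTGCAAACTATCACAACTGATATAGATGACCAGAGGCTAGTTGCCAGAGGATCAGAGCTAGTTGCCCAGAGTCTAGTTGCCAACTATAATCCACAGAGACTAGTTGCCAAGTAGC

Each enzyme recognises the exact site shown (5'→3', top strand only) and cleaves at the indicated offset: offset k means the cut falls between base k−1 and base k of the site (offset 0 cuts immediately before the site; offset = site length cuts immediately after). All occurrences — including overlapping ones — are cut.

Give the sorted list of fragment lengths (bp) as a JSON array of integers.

[5,5,6,7,7,7,7,7,8,8,8,8,9,9,10,10,10,10,11,11,11,12,14,15,16,25]

Scan for sites:
  XjeVI AACT/1: at [35, 40, 82, 98, 109, 146, 155, 222] ⇒ [36, 41, 83, 99, 110, 147, 156, 223]
  KluIII CAGAG/1: at [0, 10, 171, 185, 193, 207, 234] ⇒ [1, 11, 172, 186, 194, 208, 235]
  EstX CTAGTTGC/2: at [53, 63, 73, 90, 113, 124, 134, 177, 198, 213, 240] ⇒ [55, 65, 75, 92, 115, 126, 136, 179, 200, 215, 242]

Pooled cuts: [1, 11, 36, 41, 55, 65, 75, 83, 92, 99, 110, 115, 126, 136, 147, 156, 172, 179, 186, 194, 200, 208, 215, 223, 235, 242]

Fragments:
  1→11: 10 bp
  11→36: 25 bp
  36→41: 5 bp
  41→55: 14 bp
  55→65: 10 bp
  65→75: 10 bp
  75→83: 8 bp
  83→92: 9 bp
  92→99: 7 bp
  99→110: 11 bp
  110→115: 5 bp
  115→126: 11 bp
  126→136: 10 bp
  136→147: 11 bp
  147→156: 9 bp
  156→172: 16 bp
  172→179: 7 bp
  179→186: 7 bp
  186→194: 8 bp
  194→200: 6 bp
  200→208: 8 bp
  208→215: 7 bp
  215→223: 8 bp
  223→235: 12 bp
  235→242: 7 bp
  242→1 (wrap): 256-242+1 = 15 bp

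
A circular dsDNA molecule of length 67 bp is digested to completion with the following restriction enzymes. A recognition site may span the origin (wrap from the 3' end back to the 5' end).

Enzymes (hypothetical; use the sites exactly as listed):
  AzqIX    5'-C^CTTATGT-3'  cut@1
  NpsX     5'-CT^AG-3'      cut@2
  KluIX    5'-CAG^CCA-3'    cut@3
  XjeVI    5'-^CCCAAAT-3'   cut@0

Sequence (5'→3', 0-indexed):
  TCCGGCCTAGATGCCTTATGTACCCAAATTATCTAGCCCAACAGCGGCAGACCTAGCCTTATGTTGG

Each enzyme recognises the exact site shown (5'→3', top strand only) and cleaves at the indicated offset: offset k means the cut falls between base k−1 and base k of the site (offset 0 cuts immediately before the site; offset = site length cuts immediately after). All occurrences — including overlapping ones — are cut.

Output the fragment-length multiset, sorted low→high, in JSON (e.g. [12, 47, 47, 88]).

[3,6,8,12,18,20]

Scan for sites:
  AzqIX (CCTTATGT, off=1): starts [13, 56] → cuts [14, 57]
  NpsX (CTAG, off=2): starts [6, 32, 52] → cuts [8, 34, 54]
  KluIX (CAGCCA, off=3): no sites
  XjeVI (CCCAAAT, off=0): starts [22] → cuts [22]

All cut coordinates (distinct, sorted): [8, 14, 22, 34, 54, 57]

Fragment lengths:
  8→14: 6 bp
  14→22: 8 bp
  22→34: 12 bp
  34→54: 20 bp
  54→57: 3 bp
  57→8 (wrap): 67-57+8 = 18 bp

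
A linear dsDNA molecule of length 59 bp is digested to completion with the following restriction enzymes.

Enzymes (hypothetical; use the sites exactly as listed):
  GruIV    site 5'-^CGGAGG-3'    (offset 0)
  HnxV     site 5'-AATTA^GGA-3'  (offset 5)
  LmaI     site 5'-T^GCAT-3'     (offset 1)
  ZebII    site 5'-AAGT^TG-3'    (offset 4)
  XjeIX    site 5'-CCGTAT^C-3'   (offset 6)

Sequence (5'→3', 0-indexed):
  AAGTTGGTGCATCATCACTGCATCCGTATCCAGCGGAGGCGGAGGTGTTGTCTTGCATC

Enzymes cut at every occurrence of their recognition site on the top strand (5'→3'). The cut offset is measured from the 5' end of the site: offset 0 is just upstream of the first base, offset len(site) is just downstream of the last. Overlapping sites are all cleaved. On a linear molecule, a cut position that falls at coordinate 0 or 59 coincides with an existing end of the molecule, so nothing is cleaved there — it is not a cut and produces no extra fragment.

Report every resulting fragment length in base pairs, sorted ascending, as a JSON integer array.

[4,4,4,5,6,10,11,15]

Per-enzyme occurrences:
  GruIV CGGAGG/0: at [33, 39] ⇒ [33, 39]
  HnxV (AATTAGGA, off=5): no sites
  LmaI TGCAT/1: at [7, 18, 53] ⇒ [8, 19, 54]
  ZebII AAGTTG/4: at [0] ⇒ [4]
  XjeIX CCGTATC/6: at [23] ⇒ [29]

All cut coordinates (distinct, sorted): [4, 8, 19, 29, 33, 39, 54]

Fragments:
  [0,4): 4 bp
  [4,8): 4 bp
  [8,19): 11 bp
  [19,29): 10 bp
  [29,33): 4 bp
  [33,39): 6 bp
  [39,54): 15 bp
  [54,59): 5 bp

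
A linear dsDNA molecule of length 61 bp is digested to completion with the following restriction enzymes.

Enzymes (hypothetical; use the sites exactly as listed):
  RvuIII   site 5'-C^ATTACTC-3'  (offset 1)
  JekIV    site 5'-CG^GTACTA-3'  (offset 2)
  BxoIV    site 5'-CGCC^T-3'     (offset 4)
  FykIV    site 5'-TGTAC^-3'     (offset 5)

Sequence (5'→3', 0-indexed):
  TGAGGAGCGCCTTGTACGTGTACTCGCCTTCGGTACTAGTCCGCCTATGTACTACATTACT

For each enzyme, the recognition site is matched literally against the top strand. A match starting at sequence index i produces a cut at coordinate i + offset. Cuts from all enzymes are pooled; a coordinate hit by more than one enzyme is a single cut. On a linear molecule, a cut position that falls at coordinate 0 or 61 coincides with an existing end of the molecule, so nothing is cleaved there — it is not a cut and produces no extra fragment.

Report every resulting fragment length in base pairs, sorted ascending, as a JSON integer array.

[4,5,6,6,7,9,11,13]

Scan for sites:
  RvuIII (CATTACTC, off=1): no sites
  JekIV (CGGTACTA, off=2): starts [30] → cuts [32]
  BxoIV (CGCCT, off=4): starts [7, 24, 41] → cuts [11, 28, 45]
  FykIV (TGTAC, off=5): starts [12, 18, 47] → cuts [17, 23, 52]

All cut coordinates (distinct, sorted): [11, 17, 23, 28, 32, 45, 52]

Fragment lengths:
  [0,11): 11 bp
  [11,17): 6 bp
  [17,23): 6 bp
  [23,28): 5 bp
  [28,32): 4 bp
  [32,45): 13 bp
  [45,52): 7 bp
  [52,61): 9 bp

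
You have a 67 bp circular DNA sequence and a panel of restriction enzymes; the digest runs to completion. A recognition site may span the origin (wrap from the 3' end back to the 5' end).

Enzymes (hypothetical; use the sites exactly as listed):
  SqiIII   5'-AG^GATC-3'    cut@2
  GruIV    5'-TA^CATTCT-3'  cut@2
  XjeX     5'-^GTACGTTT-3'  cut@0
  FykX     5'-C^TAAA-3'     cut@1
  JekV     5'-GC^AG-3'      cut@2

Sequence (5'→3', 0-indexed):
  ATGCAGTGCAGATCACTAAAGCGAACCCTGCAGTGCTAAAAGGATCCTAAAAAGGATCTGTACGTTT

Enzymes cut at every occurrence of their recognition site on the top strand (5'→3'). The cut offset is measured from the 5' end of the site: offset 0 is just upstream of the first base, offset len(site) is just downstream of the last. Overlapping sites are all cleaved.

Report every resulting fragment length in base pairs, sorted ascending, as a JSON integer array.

[5,5,5,5,6,7,7,12,15]

Site scan:
  SqiIII (AGGATC, off=2): starts [40, 52] → cuts [42, 54]
  GruIV (TACATTCT, off=2): no sites
  XjeX (GTACGTTT, off=0): starts [59] → cuts [59]
  FykX (CTAAA, off=1): starts [15, 35, 46] → cuts [16, 36, 47]
  JekV (GCAG, off=2): starts [2, 7, 29] → cuts [4, 9, 31]

All cut coordinates (distinct, sorted): [4, 9, 16, 31, 36, 42, 47, 54, 59]

Fragment lengths:
  4→9: 5 bp
  9→16: 7 bp
  16→31: 15 bp
  31→36: 5 bp
  36→42: 6 bp
  42→47: 5 bp
  47→54: 7 bp
  54→59: 5 bp
  59→4 (wrap): 67-59+4 = 12 bp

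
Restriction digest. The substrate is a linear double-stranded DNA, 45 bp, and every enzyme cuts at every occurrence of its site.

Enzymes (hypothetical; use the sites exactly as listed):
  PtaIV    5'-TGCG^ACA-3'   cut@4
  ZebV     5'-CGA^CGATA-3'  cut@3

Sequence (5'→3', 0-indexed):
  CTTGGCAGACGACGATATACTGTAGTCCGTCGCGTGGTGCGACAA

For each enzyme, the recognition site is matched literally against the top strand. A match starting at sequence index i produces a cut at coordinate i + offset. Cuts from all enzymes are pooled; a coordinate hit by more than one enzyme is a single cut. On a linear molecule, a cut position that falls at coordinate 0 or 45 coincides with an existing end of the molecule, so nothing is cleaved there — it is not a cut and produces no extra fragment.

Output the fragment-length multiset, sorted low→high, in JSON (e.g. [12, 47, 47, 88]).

[4,12,29]

Per-enzyme occurrences:
  PtaIV (TGCGACA, off=4): starts [37] → cuts [41]
  ZebV (CGACGATA, off=3): starts [9] → cuts [12]

Pooled cuts: [12, 41]

Fragments:
  [0,12): 12 bp
  [12,41): 29 bp
  [41,45): 4 bp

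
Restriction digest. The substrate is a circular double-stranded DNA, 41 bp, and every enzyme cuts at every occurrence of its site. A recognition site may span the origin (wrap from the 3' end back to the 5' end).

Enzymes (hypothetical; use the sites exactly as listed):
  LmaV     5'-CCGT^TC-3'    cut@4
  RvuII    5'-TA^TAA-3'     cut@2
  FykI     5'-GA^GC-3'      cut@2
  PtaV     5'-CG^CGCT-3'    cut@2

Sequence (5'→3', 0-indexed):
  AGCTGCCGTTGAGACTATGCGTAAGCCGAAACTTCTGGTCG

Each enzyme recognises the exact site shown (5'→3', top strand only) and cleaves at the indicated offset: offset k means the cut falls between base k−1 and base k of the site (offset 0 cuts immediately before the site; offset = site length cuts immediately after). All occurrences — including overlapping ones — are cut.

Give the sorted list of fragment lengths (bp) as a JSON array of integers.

Site scan:
  LmaV (CCGTTC, off=4): no sites
  RvuII (TATAA, off=2): no sites
  FykI (GAGC, off=2): starts [40] → cuts [1]
  PtaV (CGCGCT, off=2): no sites

All cut coordinates (distinct, sorted): [1]

Fragment lengths:
  1→1 (wrap): 41-1+1 = 41 bp

[41]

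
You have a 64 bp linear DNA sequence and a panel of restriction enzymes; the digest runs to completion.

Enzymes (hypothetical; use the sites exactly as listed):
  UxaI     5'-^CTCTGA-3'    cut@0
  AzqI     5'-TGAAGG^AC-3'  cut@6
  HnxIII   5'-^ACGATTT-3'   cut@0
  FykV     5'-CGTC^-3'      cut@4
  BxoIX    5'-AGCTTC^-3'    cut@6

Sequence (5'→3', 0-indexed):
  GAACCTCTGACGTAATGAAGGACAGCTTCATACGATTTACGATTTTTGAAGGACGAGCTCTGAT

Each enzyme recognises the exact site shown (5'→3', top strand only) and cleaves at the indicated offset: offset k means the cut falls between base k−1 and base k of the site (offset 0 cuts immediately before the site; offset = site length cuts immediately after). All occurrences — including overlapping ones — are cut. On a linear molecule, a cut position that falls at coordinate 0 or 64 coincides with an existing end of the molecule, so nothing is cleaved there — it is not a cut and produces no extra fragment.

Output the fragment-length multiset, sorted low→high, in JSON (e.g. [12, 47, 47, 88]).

Scan for sites:
  UxaI (CTCTGA, off=0): starts [4, 57] → cuts [4, 57]
  AzqI (TGAAGGAC, off=6): starts [15, 46] → cuts [21, 52]
  HnxIII (ACGATTT, off=0): starts [31, 38] → cuts [31, 38]
  FykV (CGTC, off=4): no sites
  BxoIX (AGCTTC, off=6): starts [23] → cuts [29]

Pooled cuts: [4, 21, 29, 31, 38, 52, 57]

Fragment lengths:
  [0,4): 4 bp
  [4,21): 17 bp
  [21,29): 8 bp
  [29,31): 2 bp
  [31,38): 7 bp
  [38,52): 14 bp
  [52,57): 5 bp
  [57,64): 7 bp

[2,4,5,7,7,8,14,17]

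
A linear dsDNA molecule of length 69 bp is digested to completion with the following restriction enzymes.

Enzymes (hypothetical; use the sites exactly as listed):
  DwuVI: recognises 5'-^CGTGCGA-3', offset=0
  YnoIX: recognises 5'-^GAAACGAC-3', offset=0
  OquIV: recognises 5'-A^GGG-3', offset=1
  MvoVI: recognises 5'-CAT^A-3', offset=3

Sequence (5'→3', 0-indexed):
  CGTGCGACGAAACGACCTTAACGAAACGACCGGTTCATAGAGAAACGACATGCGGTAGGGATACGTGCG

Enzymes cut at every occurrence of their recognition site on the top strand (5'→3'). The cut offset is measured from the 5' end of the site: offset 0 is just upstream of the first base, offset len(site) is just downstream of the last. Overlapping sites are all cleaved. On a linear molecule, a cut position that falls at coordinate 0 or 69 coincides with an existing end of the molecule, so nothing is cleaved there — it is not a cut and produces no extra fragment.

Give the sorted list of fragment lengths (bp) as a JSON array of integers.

Scan for sites:
  DwuVI CGTGCGA/0: at [0] ⇒ [] (position 0 is a terminus of the linear molecule — no cut)
  YnoIX GAAACGAC/0: at [8, 22, 41] ⇒ [8, 22, 41]
  OquIV AGGG/1: at [56] ⇒ [57]
  MvoVI CATA/3: at [35] ⇒ [38]

All cut coordinates (distinct, sorted): [8, 22, 38, 41, 57]

Fragment lengths:
  [0,8): 8 bp
  [8,22): 14 bp
  [22,38): 16 bp
  [38,41): 3 bp
  [41,57): 16 bp
  [57,69): 12 bp

[3,8,12,14,16,16]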